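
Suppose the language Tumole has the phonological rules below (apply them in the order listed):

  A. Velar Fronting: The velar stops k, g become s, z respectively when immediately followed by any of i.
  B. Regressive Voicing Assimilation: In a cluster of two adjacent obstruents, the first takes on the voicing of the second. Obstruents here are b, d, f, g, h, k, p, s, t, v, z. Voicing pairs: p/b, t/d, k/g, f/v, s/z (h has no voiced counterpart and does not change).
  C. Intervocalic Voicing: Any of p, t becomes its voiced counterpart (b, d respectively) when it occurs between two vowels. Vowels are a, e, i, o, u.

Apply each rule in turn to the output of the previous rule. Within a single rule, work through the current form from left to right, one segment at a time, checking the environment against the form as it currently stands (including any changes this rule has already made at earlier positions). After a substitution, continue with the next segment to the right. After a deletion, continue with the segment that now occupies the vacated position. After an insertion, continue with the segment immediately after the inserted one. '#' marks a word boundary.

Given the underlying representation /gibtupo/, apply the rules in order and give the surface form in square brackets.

[ziptubo]

A Velar Fronting: [gibtupo] → [zibtupo]
B Regressive Voicing Assimilation: [zibtupo] → [ziptupo]
C Intervocalic Voicing: [ziptupo] → [ziptubo]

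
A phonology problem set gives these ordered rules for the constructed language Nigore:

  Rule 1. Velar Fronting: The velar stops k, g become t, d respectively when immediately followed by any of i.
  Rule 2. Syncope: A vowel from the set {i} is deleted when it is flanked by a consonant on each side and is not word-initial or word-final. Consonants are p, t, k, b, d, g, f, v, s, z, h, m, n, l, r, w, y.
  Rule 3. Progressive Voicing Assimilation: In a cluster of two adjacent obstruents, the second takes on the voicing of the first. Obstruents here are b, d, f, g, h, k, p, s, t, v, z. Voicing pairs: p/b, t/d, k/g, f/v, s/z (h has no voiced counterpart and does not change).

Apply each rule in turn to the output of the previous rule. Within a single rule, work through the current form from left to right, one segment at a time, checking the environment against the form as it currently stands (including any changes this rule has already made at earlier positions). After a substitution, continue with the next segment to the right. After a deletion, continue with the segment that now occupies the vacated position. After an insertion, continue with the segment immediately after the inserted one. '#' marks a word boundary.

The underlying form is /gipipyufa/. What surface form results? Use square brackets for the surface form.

Rule 1 Velar Fronting: [gipipyufa] → [dipipyufa]
Rule 2 Syncope: [dipipyufa] → [dppyufa]
Rule 3 Progressive Voicing Assimilation: [dppyufa] → [dbbyufa]

[dbbyufa]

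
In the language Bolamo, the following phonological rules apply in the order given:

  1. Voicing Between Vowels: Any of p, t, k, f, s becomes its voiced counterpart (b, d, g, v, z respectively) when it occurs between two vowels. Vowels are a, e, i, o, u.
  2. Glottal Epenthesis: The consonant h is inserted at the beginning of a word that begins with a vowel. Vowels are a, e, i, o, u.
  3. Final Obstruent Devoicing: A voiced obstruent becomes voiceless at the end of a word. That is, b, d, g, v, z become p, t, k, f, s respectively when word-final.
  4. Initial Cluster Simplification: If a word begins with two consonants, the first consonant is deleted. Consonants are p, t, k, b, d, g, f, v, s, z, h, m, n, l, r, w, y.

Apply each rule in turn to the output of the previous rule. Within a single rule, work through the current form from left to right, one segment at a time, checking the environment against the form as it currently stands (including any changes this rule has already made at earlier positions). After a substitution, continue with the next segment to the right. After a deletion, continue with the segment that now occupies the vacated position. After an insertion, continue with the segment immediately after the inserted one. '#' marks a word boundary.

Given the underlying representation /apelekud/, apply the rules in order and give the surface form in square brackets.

[habelegut]

1 Voicing Between Vowels: [apelekud] → [abelegud]
2 Glottal Epenthesis: [abelegud] → [habelegud]
3 Final Obstruent Devoicing: [habelegud] → [habelegut]
4 Initial Cluster Simplification: no change — [habelegut]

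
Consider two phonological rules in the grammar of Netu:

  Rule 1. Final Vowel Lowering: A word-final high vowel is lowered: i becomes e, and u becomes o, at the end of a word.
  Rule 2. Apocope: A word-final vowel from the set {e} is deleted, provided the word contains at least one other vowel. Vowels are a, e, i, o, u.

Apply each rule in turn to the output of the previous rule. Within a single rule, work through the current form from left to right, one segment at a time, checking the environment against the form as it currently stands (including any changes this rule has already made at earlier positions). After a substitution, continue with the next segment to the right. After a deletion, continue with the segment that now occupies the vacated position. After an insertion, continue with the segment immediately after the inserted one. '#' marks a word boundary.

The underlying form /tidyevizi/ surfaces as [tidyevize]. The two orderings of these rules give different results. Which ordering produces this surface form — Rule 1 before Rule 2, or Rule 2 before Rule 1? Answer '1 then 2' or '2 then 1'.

Order 1 then 2:
  1 Final Vowel Lowering: [tidyevizi] → [tidyevize]
  2 Apocope: [tidyevize] → [tidyeviz]
  result: [tidyeviz]
Order 2 then 1:
  2 Apocope: no change — [tidyevizi]
  1 Final Vowel Lowering: [tidyevizi] → [tidyevize]
  result: [tidyevize]

2 then 1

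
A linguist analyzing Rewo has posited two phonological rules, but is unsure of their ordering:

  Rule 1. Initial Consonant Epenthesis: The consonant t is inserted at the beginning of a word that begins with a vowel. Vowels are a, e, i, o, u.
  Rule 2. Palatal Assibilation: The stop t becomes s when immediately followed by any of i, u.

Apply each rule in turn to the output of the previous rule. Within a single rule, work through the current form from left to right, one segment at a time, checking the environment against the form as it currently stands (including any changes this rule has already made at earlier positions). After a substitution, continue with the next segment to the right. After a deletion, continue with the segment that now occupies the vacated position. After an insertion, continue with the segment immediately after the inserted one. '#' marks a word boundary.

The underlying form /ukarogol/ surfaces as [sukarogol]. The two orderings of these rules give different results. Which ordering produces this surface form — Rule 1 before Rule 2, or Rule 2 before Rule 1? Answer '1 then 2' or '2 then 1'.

Order 1 then 2:
  1 Initial Consonant Epenthesis: [ukarogol] → [tukarogol]
  2 Palatal Assibilation: [tukarogol] → [sukarogol]
  result: [sukarogol]
Order 2 then 1:
  2 Palatal Assibilation: no change — [ukarogol]
  1 Initial Consonant Epenthesis: [ukarogol] → [tukarogol]
  result: [tukarogol]

1 then 2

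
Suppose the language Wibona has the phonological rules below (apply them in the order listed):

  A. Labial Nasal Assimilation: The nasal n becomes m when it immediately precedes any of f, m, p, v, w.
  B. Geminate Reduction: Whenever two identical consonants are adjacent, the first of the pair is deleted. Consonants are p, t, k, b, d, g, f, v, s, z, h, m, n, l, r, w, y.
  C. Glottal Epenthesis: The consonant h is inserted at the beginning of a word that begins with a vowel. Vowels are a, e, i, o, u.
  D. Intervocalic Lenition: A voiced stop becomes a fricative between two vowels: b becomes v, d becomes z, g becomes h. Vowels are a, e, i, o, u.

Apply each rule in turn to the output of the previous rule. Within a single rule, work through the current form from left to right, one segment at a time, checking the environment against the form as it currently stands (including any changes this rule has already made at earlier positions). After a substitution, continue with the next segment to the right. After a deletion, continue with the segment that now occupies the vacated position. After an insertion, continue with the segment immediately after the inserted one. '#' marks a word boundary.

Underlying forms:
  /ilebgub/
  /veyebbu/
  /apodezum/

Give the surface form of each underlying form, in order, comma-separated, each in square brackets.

[hilebgub], [veyevu], [hapozezum]

/ilebgub/:
  A Labial Nasal Assimilation: no change — [ilebgub]
  B Geminate Reduction: no change — [ilebgub]
  C Glottal Epenthesis: [ilebgub] → [hilebgub]
  D Intervocalic Lenition: no change — [hilebgub]
/veyebbu/:
  A Labial Nasal Assimilation: no change — [veyebbu]
  B Geminate Reduction: [veyebbu] → [veyebu]
  C Glottal Epenthesis: no change — [veyebu]
  D Intervocalic Lenition: [veyebu] → [veyevu]
/apodezum/:
  A Labial Nasal Assimilation: no change — [apodezum]
  B Geminate Reduction: no change — [apodezum]
  C Glottal Epenthesis: [apodezum] → [hapodezum]
  D Intervocalic Lenition: [hapodezum] → [hapozezum]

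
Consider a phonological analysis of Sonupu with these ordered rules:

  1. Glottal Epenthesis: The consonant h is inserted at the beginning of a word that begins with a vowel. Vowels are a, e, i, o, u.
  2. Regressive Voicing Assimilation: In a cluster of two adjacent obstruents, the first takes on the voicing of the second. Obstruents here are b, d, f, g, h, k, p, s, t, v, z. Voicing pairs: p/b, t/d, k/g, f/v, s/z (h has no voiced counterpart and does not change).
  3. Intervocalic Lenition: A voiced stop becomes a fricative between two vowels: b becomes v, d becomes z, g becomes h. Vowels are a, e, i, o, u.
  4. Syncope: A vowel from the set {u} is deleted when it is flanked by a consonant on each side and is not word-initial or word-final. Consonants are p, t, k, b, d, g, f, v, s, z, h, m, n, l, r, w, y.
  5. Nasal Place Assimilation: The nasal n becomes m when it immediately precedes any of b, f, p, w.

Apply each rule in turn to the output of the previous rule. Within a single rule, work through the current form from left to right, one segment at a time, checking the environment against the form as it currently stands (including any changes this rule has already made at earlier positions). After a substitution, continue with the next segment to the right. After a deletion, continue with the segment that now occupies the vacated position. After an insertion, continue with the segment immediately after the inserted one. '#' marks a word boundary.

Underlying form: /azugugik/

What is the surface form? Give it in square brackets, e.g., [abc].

1 Glottal Epenthesis: [azugugik] → [hazugugik]
2 Regressive Voicing Assimilation: no change — [hazugugik]
3 Intervocalic Lenition: [hazugugik] → [hazuhuhik]
4 Syncope: [hazuhuhik] → [hazhhik]
5 Nasal Place Assimilation: no change — [hazhhik]

[hazhhik]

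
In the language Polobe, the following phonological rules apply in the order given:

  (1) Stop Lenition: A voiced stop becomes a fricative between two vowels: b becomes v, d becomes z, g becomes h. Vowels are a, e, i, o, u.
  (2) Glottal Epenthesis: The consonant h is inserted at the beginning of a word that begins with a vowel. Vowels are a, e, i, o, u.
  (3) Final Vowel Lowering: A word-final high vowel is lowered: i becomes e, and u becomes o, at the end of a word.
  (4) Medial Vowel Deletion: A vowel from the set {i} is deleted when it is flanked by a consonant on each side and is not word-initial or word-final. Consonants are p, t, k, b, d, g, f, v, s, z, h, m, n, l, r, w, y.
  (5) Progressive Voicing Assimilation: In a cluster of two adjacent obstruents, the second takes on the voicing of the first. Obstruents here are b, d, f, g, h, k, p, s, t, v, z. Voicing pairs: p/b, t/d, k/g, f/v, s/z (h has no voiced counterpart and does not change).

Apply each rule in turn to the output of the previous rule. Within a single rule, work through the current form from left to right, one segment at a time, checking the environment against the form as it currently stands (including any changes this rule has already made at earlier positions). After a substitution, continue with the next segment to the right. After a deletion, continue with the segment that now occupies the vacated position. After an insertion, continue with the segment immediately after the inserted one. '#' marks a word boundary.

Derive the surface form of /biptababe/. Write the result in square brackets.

[bbdavave]

(1) Stop Lenition: [biptababe] → [biptavave]
(2) Glottal Epenthesis: no change — [biptavave]
(3) Final Vowel Lowering: no change — [biptavave]
(4) Medial Vowel Deletion: [biptavave] → [bptavave]
(5) Progressive Voicing Assimilation: [bptavave] → [bbdavave]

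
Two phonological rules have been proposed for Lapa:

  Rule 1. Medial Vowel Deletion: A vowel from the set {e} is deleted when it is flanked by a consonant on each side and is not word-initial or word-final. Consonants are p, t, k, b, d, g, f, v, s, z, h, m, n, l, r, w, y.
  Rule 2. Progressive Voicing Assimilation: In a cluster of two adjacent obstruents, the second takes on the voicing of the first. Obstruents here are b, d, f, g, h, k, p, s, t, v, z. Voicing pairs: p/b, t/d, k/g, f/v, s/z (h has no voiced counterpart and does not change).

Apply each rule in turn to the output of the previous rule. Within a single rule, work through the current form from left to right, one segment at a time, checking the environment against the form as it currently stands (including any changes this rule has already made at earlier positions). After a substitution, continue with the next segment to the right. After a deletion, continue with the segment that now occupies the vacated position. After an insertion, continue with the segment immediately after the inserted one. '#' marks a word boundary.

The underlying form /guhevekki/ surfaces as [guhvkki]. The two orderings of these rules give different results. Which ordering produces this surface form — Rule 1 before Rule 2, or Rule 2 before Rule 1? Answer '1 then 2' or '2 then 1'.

Order 1 then 2:
  1 Medial Vowel Deletion: [guhevekki] → [guhvkki]
  2 Progressive Voicing Assimilation: [guhvkki] → [guhfkki]
  result: [guhfkki]
Order 2 then 1:
  2 Progressive Voicing Assimilation: no change — [guhevekki]
  1 Medial Vowel Deletion: [guhevekki] → [guhvkki]
  result: [guhvkki]

2 then 1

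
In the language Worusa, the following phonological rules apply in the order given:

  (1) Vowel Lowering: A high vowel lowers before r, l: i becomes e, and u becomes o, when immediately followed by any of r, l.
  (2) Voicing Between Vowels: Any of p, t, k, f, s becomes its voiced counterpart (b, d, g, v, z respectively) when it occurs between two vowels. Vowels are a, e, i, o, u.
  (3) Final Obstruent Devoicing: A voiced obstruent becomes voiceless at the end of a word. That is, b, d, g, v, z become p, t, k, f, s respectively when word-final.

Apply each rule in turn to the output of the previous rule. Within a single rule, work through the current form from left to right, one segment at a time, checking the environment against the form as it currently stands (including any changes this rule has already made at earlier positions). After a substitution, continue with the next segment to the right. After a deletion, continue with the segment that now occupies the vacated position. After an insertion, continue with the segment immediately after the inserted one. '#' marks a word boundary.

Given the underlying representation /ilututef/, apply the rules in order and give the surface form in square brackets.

(1) Vowel Lowering: [ilututef] → [elututef]
(2) Voicing Between Vowels: [elututef] → [elududef]
(3) Final Obstruent Devoicing: no change — [elududef]

[elududef]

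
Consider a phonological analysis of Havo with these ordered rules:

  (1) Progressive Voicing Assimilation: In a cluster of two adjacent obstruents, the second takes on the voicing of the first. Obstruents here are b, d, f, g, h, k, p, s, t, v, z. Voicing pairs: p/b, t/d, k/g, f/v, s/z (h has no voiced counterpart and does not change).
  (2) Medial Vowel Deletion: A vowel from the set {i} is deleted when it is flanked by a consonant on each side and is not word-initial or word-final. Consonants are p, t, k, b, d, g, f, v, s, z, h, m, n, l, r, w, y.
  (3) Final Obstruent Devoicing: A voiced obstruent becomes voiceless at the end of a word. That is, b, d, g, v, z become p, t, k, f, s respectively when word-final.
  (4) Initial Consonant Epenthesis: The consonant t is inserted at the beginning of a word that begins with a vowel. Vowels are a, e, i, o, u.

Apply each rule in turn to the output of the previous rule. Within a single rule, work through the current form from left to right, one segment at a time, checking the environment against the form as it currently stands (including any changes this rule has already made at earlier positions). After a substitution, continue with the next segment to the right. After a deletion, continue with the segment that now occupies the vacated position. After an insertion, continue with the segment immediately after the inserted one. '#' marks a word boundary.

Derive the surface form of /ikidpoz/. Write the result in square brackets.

[tikdbos]

(1) Progressive Voicing Assimilation: [ikidpoz] → [ikidboz]
(2) Medial Vowel Deletion: [ikidboz] → [ikdboz]
(3) Final Obstruent Devoicing: [ikdboz] → [ikdbos]
(4) Initial Consonant Epenthesis: [ikdbos] → [tikdbos]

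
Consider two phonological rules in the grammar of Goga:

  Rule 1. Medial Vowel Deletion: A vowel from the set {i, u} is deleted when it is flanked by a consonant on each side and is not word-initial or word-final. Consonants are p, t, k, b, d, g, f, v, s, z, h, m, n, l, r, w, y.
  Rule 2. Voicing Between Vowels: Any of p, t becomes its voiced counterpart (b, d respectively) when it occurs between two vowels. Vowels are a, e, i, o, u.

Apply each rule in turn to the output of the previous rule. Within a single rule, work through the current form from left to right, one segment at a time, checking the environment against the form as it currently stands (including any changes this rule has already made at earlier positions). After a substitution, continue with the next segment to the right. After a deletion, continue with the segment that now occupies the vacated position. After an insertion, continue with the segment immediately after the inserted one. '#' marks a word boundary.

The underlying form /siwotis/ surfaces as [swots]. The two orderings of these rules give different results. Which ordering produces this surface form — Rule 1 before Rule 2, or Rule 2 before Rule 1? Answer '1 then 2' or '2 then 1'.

Order 1 then 2:
  1 Medial Vowel Deletion: [siwotis] → [swots]
  2 Voicing Between Vowels: no change — [swots]
  result: [swots]
Order 2 then 1:
  2 Voicing Between Vowels: [siwotis] → [siwodis]
  1 Medial Vowel Deletion: [siwodis] → [swods]
  result: [swods]

1 then 2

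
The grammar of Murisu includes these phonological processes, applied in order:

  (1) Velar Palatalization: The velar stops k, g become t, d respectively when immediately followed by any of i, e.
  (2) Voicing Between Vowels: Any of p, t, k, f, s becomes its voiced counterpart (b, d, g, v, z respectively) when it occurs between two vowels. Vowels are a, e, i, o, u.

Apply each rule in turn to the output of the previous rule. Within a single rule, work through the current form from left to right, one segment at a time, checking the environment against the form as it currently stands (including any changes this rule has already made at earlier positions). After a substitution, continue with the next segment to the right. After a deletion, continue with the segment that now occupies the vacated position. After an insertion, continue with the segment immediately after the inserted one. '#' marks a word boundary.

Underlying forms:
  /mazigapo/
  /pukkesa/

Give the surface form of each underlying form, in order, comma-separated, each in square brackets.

[mazigabo], [pukteza]

/mazigapo/:
  (1) Velar Palatalization: no change — [mazigapo]
  (2) Voicing Between Vowels: [mazigapo] → [mazigabo]
/pukkesa/:
  (1) Velar Palatalization: [pukkesa] → [puktesa]
  (2) Voicing Between Vowels: [puktesa] → [pukteza]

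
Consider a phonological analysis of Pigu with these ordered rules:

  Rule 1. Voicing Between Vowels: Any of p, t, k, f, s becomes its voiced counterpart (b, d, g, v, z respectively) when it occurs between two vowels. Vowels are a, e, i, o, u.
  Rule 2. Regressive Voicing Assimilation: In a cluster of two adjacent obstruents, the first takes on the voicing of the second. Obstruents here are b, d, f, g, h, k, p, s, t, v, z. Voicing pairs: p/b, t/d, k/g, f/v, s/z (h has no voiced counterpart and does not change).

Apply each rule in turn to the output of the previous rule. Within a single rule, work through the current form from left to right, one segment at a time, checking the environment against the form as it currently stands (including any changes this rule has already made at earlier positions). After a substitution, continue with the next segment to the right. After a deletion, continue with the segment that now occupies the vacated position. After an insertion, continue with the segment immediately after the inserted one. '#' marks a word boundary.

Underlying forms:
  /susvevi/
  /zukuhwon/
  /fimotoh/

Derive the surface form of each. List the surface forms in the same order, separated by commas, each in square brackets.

/susvevi/:
  Rule 1 Voicing Between Vowels: no change — [susvevi]
  Rule 2 Regressive Voicing Assimilation: [susvevi] → [suzvevi]
/zukuhwon/:
  Rule 1 Voicing Between Vowels: [zukuhwon] → [zuguhwon]
  Rule 2 Regressive Voicing Assimilation: no change — [zuguhwon]
/fimotoh/:
  Rule 1 Voicing Between Vowels: [fimotoh] → [fimodoh]
  Rule 2 Regressive Voicing Assimilation: no change — [fimodoh]

[suzvevi], [zuguhwon], [fimodoh]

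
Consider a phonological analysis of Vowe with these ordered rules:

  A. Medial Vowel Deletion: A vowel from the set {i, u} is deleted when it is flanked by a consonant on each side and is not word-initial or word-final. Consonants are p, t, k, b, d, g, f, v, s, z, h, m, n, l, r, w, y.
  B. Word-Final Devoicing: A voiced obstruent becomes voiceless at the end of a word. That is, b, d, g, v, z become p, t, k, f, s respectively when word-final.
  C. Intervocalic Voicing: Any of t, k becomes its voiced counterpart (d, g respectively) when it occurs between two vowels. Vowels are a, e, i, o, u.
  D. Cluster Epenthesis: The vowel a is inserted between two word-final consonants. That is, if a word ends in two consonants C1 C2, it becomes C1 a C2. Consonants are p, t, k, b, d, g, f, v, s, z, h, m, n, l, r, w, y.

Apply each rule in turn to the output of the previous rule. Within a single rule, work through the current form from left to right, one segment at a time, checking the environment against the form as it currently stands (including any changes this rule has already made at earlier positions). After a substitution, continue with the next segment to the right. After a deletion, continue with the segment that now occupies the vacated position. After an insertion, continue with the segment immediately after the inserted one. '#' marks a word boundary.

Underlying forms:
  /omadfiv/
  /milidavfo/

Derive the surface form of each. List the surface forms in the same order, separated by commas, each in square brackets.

[omadfaf], [mldavfo]

/omadfiv/:
  A Medial Vowel Deletion: [omadfiv] → [omadfv]
  B Word-Final Devoicing: [omadfv] → [omadff]
  C Intervocalic Voicing: no change — [omadff]
  D Cluster Epenthesis: [omadff] → [omadfaf]
/milidavfo/:
  A Medial Vowel Deletion: [milidavfo] → [mldavfo]
  B Word-Final Devoicing: no change — [mldavfo]
  C Intervocalic Voicing: no change — [mldavfo]
  D Cluster Epenthesis: no change — [mldavfo]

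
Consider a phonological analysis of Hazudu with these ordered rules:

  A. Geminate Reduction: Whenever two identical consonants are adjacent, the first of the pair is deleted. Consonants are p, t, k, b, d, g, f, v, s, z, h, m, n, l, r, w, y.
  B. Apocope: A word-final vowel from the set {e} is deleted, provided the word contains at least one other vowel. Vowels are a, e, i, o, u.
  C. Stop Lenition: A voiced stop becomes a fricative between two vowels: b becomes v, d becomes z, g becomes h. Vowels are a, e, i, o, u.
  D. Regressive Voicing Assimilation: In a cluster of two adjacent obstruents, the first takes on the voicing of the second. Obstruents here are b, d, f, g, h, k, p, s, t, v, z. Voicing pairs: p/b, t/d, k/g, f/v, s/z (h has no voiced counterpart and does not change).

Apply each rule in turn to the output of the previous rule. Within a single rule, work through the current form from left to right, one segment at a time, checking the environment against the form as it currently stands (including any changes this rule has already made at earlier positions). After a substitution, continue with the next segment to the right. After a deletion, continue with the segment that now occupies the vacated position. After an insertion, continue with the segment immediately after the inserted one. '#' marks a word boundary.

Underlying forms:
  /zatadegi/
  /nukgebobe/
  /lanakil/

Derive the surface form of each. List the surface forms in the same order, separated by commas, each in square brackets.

[zatazehi], [nuggevob], [lanakil]

/zatadegi/:
  A Geminate Reduction: no change — [zatadegi]
  B Apocope: no change — [zatadegi]
  C Stop Lenition: [zatadegi] → [zatazehi]
  D Regressive Voicing Assimilation: no change — [zatazehi]
/nukgebobe/:
  A Geminate Reduction: no change — [nukgebobe]
  B Apocope: [nukgebobe] → [nukgebob]
  C Stop Lenition: [nukgebob] → [nukgevob]
  D Regressive Voicing Assimilation: [nukgevob] → [nuggevob]
/lanakil/:
  A Geminate Reduction: no change — [lanakil]
  B Apocope: no change — [lanakil]
  C Stop Lenition: no change — [lanakil]
  D Regressive Voicing Assimilation: no change — [lanakil]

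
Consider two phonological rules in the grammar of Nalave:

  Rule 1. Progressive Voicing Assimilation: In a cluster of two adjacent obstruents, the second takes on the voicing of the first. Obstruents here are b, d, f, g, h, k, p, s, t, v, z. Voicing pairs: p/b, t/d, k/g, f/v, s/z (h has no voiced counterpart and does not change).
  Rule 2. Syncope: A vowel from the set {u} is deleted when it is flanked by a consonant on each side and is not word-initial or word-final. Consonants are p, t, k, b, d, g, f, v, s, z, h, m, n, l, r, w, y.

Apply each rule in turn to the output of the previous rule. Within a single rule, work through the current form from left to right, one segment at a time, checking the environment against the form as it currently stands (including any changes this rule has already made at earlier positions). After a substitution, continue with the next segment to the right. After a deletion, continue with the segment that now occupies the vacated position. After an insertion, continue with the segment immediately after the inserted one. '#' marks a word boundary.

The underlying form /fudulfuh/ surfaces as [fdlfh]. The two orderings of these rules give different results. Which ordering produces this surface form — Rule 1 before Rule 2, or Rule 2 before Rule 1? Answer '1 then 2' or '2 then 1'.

1 then 2

Order 1 then 2:
  1 Progressive Voicing Assimilation: no change — [fudulfuh]
  2 Syncope: [fudulfuh] → [fdlfh]
  result: [fdlfh]
Order 2 then 1:
  2 Syncope: [fudulfuh] → [fdlfh]
  1 Progressive Voicing Assimilation: [fdlfh] → [ftlfh]
  result: [ftlfh]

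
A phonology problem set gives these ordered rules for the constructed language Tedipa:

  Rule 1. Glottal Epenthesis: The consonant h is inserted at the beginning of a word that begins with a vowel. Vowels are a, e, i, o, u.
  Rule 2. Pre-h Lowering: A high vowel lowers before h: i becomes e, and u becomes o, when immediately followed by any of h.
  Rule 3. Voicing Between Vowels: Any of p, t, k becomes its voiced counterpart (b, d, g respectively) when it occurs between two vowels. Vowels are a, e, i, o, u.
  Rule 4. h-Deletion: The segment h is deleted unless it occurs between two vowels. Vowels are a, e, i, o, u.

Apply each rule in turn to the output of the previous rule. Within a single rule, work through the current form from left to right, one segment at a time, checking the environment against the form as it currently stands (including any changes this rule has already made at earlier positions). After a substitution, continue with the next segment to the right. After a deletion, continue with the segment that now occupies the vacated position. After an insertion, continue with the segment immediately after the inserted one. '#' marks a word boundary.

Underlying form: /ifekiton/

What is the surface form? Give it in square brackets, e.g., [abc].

[ifegidon]

Rule 1 Glottal Epenthesis: [ifekiton] → [hifekiton]
Rule 2 Pre-h Lowering: no change — [hifekiton]
Rule 3 Voicing Between Vowels: [hifekiton] → [hifegidon]
Rule 4 h-Deletion: [hifegidon] → [ifegidon]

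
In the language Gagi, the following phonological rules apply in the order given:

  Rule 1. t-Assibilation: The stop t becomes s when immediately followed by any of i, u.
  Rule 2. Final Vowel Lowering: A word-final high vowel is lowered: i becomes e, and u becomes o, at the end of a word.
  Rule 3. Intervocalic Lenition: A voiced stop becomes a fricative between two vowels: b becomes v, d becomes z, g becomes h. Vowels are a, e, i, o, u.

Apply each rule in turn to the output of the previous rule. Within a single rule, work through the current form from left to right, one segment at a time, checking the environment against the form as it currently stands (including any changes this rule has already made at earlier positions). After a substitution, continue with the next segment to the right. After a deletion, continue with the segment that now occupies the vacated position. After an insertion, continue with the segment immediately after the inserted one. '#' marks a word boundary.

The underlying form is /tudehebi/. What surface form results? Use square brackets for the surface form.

Rule 1 t-Assibilation: [tudehebi] → [sudehebi]
Rule 2 Final Vowel Lowering: [sudehebi] → [sudehebe]
Rule 3 Intervocalic Lenition: [sudehebe] → [suzeheve]

[suzeheve]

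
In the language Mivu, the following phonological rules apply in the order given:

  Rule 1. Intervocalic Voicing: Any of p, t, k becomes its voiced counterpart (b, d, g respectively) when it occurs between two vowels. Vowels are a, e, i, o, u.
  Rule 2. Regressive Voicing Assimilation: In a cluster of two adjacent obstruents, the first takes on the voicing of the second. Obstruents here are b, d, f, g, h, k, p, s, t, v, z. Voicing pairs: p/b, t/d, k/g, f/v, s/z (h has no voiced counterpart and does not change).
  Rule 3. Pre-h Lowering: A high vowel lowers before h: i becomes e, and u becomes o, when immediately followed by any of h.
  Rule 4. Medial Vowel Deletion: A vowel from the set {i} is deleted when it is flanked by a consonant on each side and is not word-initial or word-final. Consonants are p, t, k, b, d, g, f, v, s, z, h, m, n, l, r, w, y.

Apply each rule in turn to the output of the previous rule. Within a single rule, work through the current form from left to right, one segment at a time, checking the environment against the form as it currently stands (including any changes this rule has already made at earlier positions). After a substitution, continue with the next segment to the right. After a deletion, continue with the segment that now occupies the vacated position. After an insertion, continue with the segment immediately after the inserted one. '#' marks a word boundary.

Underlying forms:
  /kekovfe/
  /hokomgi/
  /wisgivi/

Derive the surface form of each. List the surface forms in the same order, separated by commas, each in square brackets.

[kegoffe], [hogomgi], [wzgvi]

/kekovfe/:
  Rule 1 Intervocalic Voicing: [kekovfe] → [kegovfe]
  Rule 2 Regressive Voicing Assimilation: [kegovfe] → [kegoffe]
  Rule 3 Pre-h Lowering: no change — [kegoffe]
  Rule 4 Medial Vowel Deletion: no change — [kegoffe]
/hokomgi/:
  Rule 1 Intervocalic Voicing: [hokomgi] → [hogomgi]
  Rule 2 Regressive Voicing Assimilation: no change — [hogomgi]
  Rule 3 Pre-h Lowering: no change — [hogomgi]
  Rule 4 Medial Vowel Deletion: no change — [hogomgi]
/wisgivi/:
  Rule 1 Intervocalic Voicing: no change — [wisgivi]
  Rule 2 Regressive Voicing Assimilation: [wisgivi] → [wizgivi]
  Rule 3 Pre-h Lowering: no change — [wizgivi]
  Rule 4 Medial Vowel Deletion: [wizgivi] → [wzgvi]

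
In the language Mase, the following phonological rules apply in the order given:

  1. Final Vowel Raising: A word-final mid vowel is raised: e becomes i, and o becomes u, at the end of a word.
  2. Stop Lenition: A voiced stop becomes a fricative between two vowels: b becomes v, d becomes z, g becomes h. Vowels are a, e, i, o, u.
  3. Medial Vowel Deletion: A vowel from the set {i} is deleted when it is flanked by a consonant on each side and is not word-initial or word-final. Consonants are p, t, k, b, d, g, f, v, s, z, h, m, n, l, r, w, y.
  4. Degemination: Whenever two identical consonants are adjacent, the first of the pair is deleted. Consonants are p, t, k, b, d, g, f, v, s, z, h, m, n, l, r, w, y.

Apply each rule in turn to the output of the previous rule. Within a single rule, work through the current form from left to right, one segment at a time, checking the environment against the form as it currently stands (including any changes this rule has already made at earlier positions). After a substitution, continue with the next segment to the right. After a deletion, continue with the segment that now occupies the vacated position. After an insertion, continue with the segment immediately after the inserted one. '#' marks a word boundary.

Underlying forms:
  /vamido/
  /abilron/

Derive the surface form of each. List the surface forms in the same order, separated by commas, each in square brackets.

/vamido/:
  1 Final Vowel Raising: [vamido] → [vamidu]
  2 Stop Lenition: [vamidu] → [vamizu]
  3 Medial Vowel Deletion: [vamizu] → [vamzu]
  4 Degemination: no change — [vamzu]
/abilron/:
  1 Final Vowel Raising: no change — [abilron]
  2 Stop Lenition: [abilron] → [avilron]
  3 Medial Vowel Deletion: [avilron] → [avlron]
  4 Degemination: no change — [avlron]

[vamzu], [avlron]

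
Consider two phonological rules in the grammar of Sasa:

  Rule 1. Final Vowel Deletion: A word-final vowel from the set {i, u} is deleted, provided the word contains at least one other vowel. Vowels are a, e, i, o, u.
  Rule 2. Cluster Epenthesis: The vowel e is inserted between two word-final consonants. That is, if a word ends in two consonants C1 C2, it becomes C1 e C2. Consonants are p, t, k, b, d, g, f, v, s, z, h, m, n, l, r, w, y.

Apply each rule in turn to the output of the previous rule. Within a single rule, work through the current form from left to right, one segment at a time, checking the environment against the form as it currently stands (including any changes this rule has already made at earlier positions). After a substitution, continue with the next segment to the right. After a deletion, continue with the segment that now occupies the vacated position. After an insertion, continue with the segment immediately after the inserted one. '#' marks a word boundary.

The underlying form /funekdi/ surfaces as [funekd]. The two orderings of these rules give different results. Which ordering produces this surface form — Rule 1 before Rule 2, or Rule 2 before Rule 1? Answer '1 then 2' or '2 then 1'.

2 then 1

Order 1 then 2:
  1 Final Vowel Deletion: [funekdi] → [funekd]
  2 Cluster Epenthesis: [funekd] → [funeked]
  result: [funeked]
Order 2 then 1:
  2 Cluster Epenthesis: no change — [funekdi]
  1 Final Vowel Deletion: [funekdi] → [funekd]
  result: [funekd]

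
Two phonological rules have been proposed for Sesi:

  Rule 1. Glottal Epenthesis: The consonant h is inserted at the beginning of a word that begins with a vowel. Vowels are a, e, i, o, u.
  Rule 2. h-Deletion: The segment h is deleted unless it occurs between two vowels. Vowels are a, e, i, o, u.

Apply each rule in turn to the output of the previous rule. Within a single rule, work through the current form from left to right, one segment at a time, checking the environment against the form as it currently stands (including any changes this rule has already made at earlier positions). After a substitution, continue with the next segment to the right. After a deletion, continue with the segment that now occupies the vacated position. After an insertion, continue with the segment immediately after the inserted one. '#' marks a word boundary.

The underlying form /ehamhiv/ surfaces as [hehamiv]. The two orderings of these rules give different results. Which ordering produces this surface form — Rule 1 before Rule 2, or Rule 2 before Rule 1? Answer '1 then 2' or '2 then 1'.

Order 1 then 2:
  1 Glottal Epenthesis: [ehamhiv] → [hehamhiv]
  2 h-Deletion: [hehamhiv] → [ehamiv]
  result: [ehamiv]
Order 2 then 1:
  2 h-Deletion: [ehamhiv] → [ehamiv]
  1 Glottal Epenthesis: [ehamiv] → [hehamiv]
  result: [hehamiv]

2 then 1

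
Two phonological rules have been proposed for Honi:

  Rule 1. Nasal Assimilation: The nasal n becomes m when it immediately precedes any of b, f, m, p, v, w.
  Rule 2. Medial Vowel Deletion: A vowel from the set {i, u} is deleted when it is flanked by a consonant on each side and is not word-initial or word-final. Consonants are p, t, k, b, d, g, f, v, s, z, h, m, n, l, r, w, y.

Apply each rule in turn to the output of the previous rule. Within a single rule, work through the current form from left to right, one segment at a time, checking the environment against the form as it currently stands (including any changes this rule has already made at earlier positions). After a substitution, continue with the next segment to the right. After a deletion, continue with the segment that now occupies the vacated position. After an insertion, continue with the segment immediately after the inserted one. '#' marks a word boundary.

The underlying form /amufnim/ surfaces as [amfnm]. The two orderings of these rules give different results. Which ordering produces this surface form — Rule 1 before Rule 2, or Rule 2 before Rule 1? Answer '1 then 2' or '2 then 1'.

Order 1 then 2:
  1 Nasal Assimilation: no change — [amufnim]
  2 Medial Vowel Deletion: [amufnim] → [amfnm]
  result: [amfnm]
Order 2 then 1:
  2 Medial Vowel Deletion: [amufnim] → [amfnm]
  1 Nasal Assimilation: [amfnm] → [amfmm]
  result: [amfmm]

1 then 2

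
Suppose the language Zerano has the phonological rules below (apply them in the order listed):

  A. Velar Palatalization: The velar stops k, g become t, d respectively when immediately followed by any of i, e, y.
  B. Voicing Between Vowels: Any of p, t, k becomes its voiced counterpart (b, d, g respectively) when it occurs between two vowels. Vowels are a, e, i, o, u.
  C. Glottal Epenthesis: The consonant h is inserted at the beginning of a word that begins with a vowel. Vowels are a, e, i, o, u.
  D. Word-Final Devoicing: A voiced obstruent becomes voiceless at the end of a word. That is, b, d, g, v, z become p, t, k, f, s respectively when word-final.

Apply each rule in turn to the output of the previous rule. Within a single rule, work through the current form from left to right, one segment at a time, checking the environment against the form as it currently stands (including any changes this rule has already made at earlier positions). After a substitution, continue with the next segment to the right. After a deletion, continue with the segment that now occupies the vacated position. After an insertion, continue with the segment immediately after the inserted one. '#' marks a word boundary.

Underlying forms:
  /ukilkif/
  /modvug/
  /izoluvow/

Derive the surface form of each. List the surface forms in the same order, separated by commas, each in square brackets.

/ukilkif/:
  A Velar Palatalization: [ukilkif] → [utiltif]
  B Voicing Between Vowels: [utiltif] → [udiltif]
  C Glottal Epenthesis: [udiltif] → [hudiltif]
  D Word-Final Devoicing: no change — [hudiltif]
/modvug/:
  A Velar Palatalization: no change — [modvug]
  B Voicing Between Vowels: no change — [modvug]
  C Glottal Epenthesis: no change — [modvug]
  D Word-Final Devoicing: [modvug] → [modvuk]
/izoluvow/:
  A Velar Palatalization: no change — [izoluvow]
  B Voicing Between Vowels: no change — [izoluvow]
  C Glottal Epenthesis: [izoluvow] → [hizoluvow]
  D Word-Final Devoicing: no change — [hizoluvow]

[hudiltif], [modvuk], [hizoluvow]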